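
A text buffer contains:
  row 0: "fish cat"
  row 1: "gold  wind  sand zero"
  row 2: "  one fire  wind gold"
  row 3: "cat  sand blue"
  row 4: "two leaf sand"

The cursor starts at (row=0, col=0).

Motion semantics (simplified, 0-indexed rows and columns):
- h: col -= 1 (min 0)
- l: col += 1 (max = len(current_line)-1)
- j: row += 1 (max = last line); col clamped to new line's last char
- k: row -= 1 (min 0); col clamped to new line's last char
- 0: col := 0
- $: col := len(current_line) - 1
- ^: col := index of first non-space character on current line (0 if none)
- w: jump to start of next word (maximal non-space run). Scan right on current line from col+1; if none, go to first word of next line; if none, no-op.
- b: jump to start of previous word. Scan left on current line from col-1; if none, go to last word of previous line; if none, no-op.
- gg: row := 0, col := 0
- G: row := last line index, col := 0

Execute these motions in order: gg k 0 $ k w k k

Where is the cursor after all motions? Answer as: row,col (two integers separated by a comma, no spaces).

After 1 (gg): row=0 col=0 char='f'
After 2 (k): row=0 col=0 char='f'
After 3 (0): row=0 col=0 char='f'
After 4 ($): row=0 col=7 char='t'
After 5 (k): row=0 col=7 char='t'
After 6 (w): row=1 col=0 char='g'
After 7 (k): row=0 col=0 char='f'
After 8 (k): row=0 col=0 char='f'

Answer: 0,0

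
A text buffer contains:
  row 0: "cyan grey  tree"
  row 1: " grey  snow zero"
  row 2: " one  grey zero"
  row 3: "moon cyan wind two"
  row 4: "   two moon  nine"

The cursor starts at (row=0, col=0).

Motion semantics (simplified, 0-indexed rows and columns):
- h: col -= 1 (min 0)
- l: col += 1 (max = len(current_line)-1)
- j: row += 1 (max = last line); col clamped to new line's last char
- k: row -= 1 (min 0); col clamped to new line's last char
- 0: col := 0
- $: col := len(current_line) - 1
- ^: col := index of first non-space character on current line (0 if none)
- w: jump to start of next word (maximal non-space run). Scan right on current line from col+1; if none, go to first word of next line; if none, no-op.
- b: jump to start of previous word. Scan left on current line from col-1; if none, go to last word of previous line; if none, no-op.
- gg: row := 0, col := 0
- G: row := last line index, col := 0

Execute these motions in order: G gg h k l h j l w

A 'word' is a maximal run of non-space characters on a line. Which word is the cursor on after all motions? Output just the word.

Answer: snow

Derivation:
After 1 (G): row=4 col=0 char='_'
After 2 (gg): row=0 col=0 char='c'
After 3 (h): row=0 col=0 char='c'
After 4 (k): row=0 col=0 char='c'
After 5 (l): row=0 col=1 char='y'
After 6 (h): row=0 col=0 char='c'
After 7 (j): row=1 col=0 char='_'
After 8 (l): row=1 col=1 char='g'
After 9 (w): row=1 col=7 char='s'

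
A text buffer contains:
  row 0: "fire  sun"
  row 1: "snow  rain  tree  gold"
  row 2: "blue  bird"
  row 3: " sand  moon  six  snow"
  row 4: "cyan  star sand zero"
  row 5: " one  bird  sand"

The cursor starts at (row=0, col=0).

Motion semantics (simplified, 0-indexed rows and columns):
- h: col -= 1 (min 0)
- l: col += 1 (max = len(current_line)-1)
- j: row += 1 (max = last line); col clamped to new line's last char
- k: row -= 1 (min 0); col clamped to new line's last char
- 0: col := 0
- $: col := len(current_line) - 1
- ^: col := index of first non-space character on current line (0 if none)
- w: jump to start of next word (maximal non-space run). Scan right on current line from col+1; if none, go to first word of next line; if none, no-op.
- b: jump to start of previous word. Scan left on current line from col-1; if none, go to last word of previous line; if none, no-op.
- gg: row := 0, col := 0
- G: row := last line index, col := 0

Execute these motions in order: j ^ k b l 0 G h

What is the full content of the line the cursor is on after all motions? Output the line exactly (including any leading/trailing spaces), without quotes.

After 1 (j): row=1 col=0 char='s'
After 2 (^): row=1 col=0 char='s'
After 3 (k): row=0 col=0 char='f'
After 4 (b): row=0 col=0 char='f'
After 5 (l): row=0 col=1 char='i'
After 6 (0): row=0 col=0 char='f'
After 7 (G): row=5 col=0 char='_'
After 8 (h): row=5 col=0 char='_'

Answer:  one  bird  sand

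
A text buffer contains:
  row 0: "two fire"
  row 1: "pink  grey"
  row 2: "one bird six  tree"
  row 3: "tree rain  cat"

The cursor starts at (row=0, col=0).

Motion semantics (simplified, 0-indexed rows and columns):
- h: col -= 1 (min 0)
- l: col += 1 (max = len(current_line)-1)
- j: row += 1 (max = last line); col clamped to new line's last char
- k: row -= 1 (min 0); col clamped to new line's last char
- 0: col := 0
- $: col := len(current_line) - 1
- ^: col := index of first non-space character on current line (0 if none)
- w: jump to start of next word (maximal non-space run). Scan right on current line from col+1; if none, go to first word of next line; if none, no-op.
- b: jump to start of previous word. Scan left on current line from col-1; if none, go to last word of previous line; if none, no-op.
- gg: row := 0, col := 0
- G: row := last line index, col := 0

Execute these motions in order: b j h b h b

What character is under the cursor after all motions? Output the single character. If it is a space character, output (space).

Answer: t

Derivation:
After 1 (b): row=0 col=0 char='t'
After 2 (j): row=1 col=0 char='p'
After 3 (h): row=1 col=0 char='p'
After 4 (b): row=0 col=4 char='f'
After 5 (h): row=0 col=3 char='_'
After 6 (b): row=0 col=0 char='t'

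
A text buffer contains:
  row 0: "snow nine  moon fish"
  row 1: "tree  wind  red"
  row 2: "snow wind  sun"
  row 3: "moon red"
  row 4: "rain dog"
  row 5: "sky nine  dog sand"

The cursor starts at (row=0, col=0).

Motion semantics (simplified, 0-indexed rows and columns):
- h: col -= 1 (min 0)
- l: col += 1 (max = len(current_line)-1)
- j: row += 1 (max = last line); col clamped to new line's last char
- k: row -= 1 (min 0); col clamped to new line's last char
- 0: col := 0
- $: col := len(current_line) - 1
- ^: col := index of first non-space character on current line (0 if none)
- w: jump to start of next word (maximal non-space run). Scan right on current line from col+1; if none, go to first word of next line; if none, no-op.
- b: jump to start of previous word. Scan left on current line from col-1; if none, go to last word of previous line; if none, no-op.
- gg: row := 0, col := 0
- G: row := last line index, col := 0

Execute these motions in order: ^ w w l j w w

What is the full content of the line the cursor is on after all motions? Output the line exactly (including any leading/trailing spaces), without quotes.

Answer: snow wind  sun

Derivation:
After 1 (^): row=0 col=0 char='s'
After 2 (w): row=0 col=5 char='n'
After 3 (w): row=0 col=11 char='m'
After 4 (l): row=0 col=12 char='o'
After 5 (j): row=1 col=12 char='r'
After 6 (w): row=2 col=0 char='s'
After 7 (w): row=2 col=5 char='w'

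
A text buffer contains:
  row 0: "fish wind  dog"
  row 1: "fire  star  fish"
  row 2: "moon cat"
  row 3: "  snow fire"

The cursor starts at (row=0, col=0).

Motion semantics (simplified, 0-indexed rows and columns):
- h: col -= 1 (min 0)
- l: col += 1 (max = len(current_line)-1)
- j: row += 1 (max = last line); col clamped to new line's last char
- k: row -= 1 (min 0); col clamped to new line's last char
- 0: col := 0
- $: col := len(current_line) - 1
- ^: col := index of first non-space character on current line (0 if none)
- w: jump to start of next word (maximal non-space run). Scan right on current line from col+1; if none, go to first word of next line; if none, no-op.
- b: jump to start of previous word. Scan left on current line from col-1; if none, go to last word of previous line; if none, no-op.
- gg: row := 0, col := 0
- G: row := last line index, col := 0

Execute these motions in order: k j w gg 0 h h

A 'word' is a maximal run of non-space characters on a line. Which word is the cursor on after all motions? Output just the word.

Answer: fish

Derivation:
After 1 (k): row=0 col=0 char='f'
After 2 (j): row=1 col=0 char='f'
After 3 (w): row=1 col=6 char='s'
After 4 (gg): row=0 col=0 char='f'
After 5 (0): row=0 col=0 char='f'
After 6 (h): row=0 col=0 char='f'
After 7 (h): row=0 col=0 char='f'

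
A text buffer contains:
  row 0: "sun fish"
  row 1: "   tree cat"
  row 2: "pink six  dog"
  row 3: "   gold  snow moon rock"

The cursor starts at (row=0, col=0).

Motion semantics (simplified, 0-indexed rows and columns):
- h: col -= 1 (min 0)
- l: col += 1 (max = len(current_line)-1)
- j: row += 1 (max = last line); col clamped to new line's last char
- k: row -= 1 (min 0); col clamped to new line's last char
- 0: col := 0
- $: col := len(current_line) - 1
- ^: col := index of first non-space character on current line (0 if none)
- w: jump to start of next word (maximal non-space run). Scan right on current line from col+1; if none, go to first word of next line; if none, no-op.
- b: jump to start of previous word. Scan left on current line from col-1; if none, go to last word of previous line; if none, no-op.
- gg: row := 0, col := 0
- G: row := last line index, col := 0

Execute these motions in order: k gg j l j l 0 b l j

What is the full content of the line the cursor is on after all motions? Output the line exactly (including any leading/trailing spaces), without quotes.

Answer: pink six  dog

Derivation:
After 1 (k): row=0 col=0 char='s'
After 2 (gg): row=0 col=0 char='s'
After 3 (j): row=1 col=0 char='_'
After 4 (l): row=1 col=1 char='_'
After 5 (j): row=2 col=1 char='i'
After 6 (l): row=2 col=2 char='n'
After 7 (0): row=2 col=0 char='p'
After 8 (b): row=1 col=8 char='c'
After 9 (l): row=1 col=9 char='a'
After 10 (j): row=2 col=9 char='_'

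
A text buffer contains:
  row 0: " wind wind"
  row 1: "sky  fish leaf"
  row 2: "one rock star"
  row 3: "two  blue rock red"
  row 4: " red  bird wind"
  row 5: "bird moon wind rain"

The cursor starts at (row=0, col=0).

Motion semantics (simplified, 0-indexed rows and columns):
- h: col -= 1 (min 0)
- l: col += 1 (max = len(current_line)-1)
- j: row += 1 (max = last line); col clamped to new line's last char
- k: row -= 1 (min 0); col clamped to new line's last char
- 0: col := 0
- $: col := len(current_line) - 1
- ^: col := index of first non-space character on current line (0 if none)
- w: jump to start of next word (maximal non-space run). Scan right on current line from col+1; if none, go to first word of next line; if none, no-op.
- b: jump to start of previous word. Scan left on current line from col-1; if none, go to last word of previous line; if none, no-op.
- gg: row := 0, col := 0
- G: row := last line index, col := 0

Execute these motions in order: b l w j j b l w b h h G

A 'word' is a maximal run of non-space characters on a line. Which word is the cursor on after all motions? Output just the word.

After 1 (b): row=0 col=0 char='_'
After 2 (l): row=0 col=1 char='w'
After 3 (w): row=0 col=6 char='w'
After 4 (j): row=1 col=6 char='i'
After 5 (j): row=2 col=6 char='c'
After 6 (b): row=2 col=4 char='r'
After 7 (l): row=2 col=5 char='o'
After 8 (w): row=2 col=9 char='s'
After 9 (b): row=2 col=4 char='r'
After 10 (h): row=2 col=3 char='_'
After 11 (h): row=2 col=2 char='e'
After 12 (G): row=5 col=0 char='b'

Answer: bird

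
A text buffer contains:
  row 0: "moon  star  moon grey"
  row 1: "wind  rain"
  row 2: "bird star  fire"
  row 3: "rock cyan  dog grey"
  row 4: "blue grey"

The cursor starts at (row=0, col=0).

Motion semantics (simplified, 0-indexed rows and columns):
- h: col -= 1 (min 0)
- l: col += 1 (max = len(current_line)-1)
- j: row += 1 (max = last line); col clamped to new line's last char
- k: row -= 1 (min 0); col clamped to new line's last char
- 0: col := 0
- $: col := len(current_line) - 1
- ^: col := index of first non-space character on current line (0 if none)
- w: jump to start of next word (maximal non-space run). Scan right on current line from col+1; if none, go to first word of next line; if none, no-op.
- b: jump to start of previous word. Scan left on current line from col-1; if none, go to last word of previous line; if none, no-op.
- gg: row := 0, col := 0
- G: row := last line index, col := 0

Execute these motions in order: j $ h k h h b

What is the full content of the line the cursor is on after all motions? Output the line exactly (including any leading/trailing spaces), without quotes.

After 1 (j): row=1 col=0 char='w'
After 2 ($): row=1 col=9 char='n'
After 3 (h): row=1 col=8 char='i'
After 4 (k): row=0 col=8 char='a'
After 5 (h): row=0 col=7 char='t'
After 6 (h): row=0 col=6 char='s'
After 7 (b): row=0 col=0 char='m'

Answer: moon  star  moon grey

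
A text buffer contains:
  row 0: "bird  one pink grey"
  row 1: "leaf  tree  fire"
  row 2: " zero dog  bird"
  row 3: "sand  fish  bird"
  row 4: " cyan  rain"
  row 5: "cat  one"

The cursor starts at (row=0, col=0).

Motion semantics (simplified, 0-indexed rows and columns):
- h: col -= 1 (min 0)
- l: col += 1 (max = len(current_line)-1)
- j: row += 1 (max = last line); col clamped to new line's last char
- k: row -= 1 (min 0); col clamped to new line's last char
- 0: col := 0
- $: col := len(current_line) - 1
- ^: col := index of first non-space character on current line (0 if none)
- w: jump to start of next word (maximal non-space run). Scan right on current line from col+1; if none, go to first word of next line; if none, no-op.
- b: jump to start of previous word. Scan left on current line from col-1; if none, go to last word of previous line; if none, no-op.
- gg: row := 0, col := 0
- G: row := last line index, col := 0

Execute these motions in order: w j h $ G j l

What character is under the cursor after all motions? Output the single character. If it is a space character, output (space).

Answer: a

Derivation:
After 1 (w): row=0 col=6 char='o'
After 2 (j): row=1 col=6 char='t'
After 3 (h): row=1 col=5 char='_'
After 4 ($): row=1 col=15 char='e'
After 5 (G): row=5 col=0 char='c'
After 6 (j): row=5 col=0 char='c'
After 7 (l): row=5 col=1 char='a'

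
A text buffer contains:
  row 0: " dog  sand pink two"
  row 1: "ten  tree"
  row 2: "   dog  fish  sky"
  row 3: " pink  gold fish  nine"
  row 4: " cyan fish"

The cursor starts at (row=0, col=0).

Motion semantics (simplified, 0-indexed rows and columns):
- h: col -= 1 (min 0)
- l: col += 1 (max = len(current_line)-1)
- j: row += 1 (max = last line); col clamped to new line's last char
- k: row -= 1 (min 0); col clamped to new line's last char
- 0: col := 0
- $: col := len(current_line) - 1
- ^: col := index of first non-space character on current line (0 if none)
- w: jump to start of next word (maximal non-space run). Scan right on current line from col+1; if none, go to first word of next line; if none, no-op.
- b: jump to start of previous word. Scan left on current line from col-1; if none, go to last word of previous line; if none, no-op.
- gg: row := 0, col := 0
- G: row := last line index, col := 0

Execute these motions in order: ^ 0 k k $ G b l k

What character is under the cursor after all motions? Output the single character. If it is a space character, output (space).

After 1 (^): row=0 col=1 char='d'
After 2 (0): row=0 col=0 char='_'
After 3 (k): row=0 col=0 char='_'
After 4 (k): row=0 col=0 char='_'
After 5 ($): row=0 col=18 char='o'
After 6 (G): row=4 col=0 char='_'
After 7 (b): row=3 col=18 char='n'
After 8 (l): row=3 col=19 char='i'
After 9 (k): row=2 col=16 char='y'

Answer: y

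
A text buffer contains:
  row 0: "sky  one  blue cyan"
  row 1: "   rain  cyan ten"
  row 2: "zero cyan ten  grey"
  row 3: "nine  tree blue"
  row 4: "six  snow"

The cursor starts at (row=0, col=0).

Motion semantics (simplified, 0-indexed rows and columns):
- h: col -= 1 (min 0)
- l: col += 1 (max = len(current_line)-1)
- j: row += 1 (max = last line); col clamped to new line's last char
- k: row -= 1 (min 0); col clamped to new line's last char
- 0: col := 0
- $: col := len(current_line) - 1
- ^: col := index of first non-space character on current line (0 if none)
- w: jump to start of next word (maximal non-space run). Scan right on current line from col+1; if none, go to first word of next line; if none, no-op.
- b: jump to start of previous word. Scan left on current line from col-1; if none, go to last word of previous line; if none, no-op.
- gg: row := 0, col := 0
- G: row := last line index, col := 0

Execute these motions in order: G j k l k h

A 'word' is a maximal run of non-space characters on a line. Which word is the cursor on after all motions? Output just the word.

Answer: zero

Derivation:
After 1 (G): row=4 col=0 char='s'
After 2 (j): row=4 col=0 char='s'
After 3 (k): row=3 col=0 char='n'
After 4 (l): row=3 col=1 char='i'
After 5 (k): row=2 col=1 char='e'
After 6 (h): row=2 col=0 char='z'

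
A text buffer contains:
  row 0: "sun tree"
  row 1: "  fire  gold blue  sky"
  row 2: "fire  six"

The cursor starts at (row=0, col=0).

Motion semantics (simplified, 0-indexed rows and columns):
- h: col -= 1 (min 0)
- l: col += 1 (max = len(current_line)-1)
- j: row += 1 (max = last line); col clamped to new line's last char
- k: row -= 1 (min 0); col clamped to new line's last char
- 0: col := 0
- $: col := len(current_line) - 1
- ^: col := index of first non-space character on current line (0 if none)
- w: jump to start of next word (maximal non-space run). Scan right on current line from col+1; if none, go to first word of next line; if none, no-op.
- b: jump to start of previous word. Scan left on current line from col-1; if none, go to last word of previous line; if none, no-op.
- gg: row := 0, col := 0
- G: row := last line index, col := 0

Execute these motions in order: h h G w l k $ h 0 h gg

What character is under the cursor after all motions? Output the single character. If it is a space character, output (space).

Answer: s

Derivation:
After 1 (h): row=0 col=0 char='s'
After 2 (h): row=0 col=0 char='s'
After 3 (G): row=2 col=0 char='f'
After 4 (w): row=2 col=6 char='s'
After 5 (l): row=2 col=7 char='i'
After 6 (k): row=1 col=7 char='_'
After 7 ($): row=1 col=21 char='y'
After 8 (h): row=1 col=20 char='k'
After 9 (0): row=1 col=0 char='_'
After 10 (h): row=1 col=0 char='_'
After 11 (gg): row=0 col=0 char='s'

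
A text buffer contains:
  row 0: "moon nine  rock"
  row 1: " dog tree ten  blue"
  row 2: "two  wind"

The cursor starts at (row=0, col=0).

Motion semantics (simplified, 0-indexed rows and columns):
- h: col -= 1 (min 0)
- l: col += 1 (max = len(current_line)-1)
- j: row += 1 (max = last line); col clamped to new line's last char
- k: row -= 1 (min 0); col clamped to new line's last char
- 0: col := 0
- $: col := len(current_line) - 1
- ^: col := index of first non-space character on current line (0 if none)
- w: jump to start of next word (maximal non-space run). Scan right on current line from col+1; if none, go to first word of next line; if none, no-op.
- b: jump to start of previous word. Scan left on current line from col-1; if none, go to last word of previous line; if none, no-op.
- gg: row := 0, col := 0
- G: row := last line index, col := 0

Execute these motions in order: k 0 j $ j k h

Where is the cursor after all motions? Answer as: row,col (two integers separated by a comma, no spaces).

After 1 (k): row=0 col=0 char='m'
After 2 (0): row=0 col=0 char='m'
After 3 (j): row=1 col=0 char='_'
After 4 ($): row=1 col=18 char='e'
After 5 (j): row=2 col=8 char='d'
After 6 (k): row=1 col=8 char='e'
After 7 (h): row=1 col=7 char='e'

Answer: 1,7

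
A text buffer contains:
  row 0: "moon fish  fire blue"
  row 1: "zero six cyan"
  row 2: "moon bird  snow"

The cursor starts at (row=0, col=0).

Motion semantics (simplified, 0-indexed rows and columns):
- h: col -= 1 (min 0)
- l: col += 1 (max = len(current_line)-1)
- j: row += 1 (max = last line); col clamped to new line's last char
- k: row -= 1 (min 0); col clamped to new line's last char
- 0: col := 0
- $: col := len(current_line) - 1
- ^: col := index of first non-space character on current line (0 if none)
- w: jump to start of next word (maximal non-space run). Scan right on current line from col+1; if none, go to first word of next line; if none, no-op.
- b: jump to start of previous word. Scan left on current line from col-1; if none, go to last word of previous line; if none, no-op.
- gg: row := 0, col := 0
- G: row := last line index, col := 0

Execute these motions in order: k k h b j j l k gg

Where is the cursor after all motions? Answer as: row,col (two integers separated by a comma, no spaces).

After 1 (k): row=0 col=0 char='m'
After 2 (k): row=0 col=0 char='m'
After 3 (h): row=0 col=0 char='m'
After 4 (b): row=0 col=0 char='m'
After 5 (j): row=1 col=0 char='z'
After 6 (j): row=2 col=0 char='m'
After 7 (l): row=2 col=1 char='o'
After 8 (k): row=1 col=1 char='e'
After 9 (gg): row=0 col=0 char='m'

Answer: 0,0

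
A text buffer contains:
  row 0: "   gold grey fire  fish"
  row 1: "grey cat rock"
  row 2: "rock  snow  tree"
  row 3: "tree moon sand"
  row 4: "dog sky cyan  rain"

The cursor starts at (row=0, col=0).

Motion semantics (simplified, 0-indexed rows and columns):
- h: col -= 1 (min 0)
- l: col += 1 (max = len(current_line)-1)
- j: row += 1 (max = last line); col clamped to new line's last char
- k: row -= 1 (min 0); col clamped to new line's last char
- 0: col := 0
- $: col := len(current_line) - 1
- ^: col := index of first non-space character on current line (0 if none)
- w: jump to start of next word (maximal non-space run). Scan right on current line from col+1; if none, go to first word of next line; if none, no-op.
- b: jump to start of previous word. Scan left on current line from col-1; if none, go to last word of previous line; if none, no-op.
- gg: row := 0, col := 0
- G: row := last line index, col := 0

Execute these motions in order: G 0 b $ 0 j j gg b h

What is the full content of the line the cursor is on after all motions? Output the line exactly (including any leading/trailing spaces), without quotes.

After 1 (G): row=4 col=0 char='d'
After 2 (0): row=4 col=0 char='d'
After 3 (b): row=3 col=10 char='s'
After 4 ($): row=3 col=13 char='d'
After 5 (0): row=3 col=0 char='t'
After 6 (j): row=4 col=0 char='d'
After 7 (j): row=4 col=0 char='d'
After 8 (gg): row=0 col=0 char='_'
After 9 (b): row=0 col=0 char='_'
After 10 (h): row=0 col=0 char='_'

Answer:    gold grey fire  fish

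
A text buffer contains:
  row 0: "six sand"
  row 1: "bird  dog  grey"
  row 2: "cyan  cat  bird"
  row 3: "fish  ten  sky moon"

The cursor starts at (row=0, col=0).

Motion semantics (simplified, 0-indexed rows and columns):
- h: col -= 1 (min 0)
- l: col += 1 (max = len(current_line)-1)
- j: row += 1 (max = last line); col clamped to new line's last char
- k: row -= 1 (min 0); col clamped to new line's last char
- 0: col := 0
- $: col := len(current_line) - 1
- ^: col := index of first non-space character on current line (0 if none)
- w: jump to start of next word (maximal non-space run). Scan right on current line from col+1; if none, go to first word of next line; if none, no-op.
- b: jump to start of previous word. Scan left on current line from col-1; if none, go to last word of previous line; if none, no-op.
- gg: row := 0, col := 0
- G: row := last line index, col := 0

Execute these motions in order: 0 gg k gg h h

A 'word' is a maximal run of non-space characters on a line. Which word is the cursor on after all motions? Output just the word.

After 1 (0): row=0 col=0 char='s'
After 2 (gg): row=0 col=0 char='s'
After 3 (k): row=0 col=0 char='s'
After 4 (gg): row=0 col=0 char='s'
After 5 (h): row=0 col=0 char='s'
After 6 (h): row=0 col=0 char='s'

Answer: six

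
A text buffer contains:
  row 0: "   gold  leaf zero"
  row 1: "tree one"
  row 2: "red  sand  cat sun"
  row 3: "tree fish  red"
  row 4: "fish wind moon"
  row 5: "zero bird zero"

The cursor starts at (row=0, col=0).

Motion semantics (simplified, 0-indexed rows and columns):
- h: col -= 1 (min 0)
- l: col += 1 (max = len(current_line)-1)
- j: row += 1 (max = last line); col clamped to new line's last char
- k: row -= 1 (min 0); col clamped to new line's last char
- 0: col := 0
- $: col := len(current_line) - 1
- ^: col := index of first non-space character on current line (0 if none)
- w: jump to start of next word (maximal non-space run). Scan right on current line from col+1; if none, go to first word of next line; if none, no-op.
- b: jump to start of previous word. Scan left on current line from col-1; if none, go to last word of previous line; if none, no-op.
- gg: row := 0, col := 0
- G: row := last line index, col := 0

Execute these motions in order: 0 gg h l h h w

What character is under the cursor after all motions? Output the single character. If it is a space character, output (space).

After 1 (0): row=0 col=0 char='_'
After 2 (gg): row=0 col=0 char='_'
After 3 (h): row=0 col=0 char='_'
After 4 (l): row=0 col=1 char='_'
After 5 (h): row=0 col=0 char='_'
After 6 (h): row=0 col=0 char='_'
After 7 (w): row=0 col=3 char='g'

Answer: g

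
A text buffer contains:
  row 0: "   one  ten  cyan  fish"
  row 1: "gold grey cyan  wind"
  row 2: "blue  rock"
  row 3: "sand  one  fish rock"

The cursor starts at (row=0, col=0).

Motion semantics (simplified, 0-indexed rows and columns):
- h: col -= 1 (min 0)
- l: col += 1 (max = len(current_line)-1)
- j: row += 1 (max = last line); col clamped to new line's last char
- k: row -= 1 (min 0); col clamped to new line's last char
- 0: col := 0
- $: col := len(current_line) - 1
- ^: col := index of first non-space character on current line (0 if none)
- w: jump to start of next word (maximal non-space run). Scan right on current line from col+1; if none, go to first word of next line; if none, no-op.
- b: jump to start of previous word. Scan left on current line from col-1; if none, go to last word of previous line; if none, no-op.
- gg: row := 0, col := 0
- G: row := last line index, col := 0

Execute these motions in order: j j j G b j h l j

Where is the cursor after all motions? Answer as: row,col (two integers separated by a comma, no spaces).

Answer: 3,6

Derivation:
After 1 (j): row=1 col=0 char='g'
After 2 (j): row=2 col=0 char='b'
After 3 (j): row=3 col=0 char='s'
After 4 (G): row=3 col=0 char='s'
After 5 (b): row=2 col=6 char='r'
After 6 (j): row=3 col=6 char='o'
After 7 (h): row=3 col=5 char='_'
After 8 (l): row=3 col=6 char='o'
After 9 (j): row=3 col=6 char='o'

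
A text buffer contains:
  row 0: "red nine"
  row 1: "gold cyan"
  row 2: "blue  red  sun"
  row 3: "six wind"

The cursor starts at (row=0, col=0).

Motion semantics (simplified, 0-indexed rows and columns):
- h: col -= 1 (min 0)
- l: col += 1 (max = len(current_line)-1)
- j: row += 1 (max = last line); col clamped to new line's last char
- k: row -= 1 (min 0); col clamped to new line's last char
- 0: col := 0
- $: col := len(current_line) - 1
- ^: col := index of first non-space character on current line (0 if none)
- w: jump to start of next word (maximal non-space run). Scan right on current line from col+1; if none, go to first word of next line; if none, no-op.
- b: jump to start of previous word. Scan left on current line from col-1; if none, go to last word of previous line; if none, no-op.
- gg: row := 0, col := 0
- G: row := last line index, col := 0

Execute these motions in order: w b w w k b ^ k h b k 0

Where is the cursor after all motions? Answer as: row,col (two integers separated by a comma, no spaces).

After 1 (w): row=0 col=4 char='n'
After 2 (b): row=0 col=0 char='r'
After 3 (w): row=0 col=4 char='n'
After 4 (w): row=1 col=0 char='g'
After 5 (k): row=0 col=0 char='r'
After 6 (b): row=0 col=0 char='r'
After 7 (^): row=0 col=0 char='r'
After 8 (k): row=0 col=0 char='r'
After 9 (h): row=0 col=0 char='r'
After 10 (b): row=0 col=0 char='r'
After 11 (k): row=0 col=0 char='r'
After 12 (0): row=0 col=0 char='r'

Answer: 0,0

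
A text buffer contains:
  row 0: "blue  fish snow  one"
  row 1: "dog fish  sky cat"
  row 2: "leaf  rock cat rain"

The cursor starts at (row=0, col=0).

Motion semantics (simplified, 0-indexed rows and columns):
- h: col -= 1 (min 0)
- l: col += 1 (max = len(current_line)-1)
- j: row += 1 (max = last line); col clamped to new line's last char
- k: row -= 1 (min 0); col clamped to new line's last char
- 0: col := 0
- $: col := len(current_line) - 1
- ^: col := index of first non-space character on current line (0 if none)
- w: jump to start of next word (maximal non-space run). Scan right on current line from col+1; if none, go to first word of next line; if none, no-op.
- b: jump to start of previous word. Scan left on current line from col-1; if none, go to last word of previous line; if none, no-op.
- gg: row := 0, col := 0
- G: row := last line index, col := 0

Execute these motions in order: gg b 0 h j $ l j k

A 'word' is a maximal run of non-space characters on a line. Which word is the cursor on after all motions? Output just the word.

After 1 (gg): row=0 col=0 char='b'
After 2 (b): row=0 col=0 char='b'
After 3 (0): row=0 col=0 char='b'
After 4 (h): row=0 col=0 char='b'
After 5 (j): row=1 col=0 char='d'
After 6 ($): row=1 col=16 char='t'
After 7 (l): row=1 col=16 char='t'
After 8 (j): row=2 col=16 char='a'
After 9 (k): row=1 col=16 char='t'

Answer: cat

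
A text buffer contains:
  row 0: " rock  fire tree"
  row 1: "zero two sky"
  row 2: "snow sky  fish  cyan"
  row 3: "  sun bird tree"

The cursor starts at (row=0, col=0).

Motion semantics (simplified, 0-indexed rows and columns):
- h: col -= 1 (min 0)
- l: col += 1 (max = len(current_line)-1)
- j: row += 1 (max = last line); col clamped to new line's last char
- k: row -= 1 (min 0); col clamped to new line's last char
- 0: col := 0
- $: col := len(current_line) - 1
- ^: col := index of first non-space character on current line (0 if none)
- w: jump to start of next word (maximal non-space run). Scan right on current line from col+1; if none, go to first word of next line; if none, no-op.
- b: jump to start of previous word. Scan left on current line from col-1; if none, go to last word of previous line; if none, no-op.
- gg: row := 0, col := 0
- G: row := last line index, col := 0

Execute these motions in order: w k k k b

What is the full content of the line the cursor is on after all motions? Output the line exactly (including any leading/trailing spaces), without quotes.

After 1 (w): row=0 col=1 char='r'
After 2 (k): row=0 col=1 char='r'
After 3 (k): row=0 col=1 char='r'
After 4 (k): row=0 col=1 char='r'
After 5 (b): row=0 col=1 char='r'

Answer:  rock  fire tree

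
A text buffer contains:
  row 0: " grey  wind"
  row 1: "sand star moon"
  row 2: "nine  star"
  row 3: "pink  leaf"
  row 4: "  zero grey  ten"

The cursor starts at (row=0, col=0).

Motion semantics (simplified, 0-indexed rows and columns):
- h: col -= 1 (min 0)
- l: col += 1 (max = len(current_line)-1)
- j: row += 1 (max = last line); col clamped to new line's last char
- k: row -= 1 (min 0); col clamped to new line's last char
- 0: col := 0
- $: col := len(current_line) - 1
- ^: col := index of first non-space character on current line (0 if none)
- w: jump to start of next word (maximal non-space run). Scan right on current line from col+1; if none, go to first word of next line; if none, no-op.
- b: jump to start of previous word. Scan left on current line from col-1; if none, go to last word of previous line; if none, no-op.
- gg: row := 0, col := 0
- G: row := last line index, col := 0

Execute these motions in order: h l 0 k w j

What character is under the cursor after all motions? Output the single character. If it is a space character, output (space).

After 1 (h): row=0 col=0 char='_'
After 2 (l): row=0 col=1 char='g'
After 3 (0): row=0 col=0 char='_'
After 4 (k): row=0 col=0 char='_'
After 5 (w): row=0 col=1 char='g'
After 6 (j): row=1 col=1 char='a'

Answer: a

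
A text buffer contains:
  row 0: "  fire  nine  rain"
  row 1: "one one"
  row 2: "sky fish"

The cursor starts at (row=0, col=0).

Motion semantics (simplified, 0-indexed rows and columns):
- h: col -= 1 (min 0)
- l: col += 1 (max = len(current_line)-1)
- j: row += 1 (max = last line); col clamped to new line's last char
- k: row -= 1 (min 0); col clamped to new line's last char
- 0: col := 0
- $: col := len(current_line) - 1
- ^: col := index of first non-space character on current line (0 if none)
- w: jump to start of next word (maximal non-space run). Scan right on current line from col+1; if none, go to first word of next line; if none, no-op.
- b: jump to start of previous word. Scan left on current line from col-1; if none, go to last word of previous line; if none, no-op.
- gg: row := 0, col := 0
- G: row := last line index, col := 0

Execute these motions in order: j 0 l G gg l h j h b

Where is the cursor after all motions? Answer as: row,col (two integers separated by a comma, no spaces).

After 1 (j): row=1 col=0 char='o'
After 2 (0): row=1 col=0 char='o'
After 3 (l): row=1 col=1 char='n'
After 4 (G): row=2 col=0 char='s'
After 5 (gg): row=0 col=0 char='_'
After 6 (l): row=0 col=1 char='_'
After 7 (h): row=0 col=0 char='_'
After 8 (j): row=1 col=0 char='o'
After 9 (h): row=1 col=0 char='o'
After 10 (b): row=0 col=14 char='r'

Answer: 0,14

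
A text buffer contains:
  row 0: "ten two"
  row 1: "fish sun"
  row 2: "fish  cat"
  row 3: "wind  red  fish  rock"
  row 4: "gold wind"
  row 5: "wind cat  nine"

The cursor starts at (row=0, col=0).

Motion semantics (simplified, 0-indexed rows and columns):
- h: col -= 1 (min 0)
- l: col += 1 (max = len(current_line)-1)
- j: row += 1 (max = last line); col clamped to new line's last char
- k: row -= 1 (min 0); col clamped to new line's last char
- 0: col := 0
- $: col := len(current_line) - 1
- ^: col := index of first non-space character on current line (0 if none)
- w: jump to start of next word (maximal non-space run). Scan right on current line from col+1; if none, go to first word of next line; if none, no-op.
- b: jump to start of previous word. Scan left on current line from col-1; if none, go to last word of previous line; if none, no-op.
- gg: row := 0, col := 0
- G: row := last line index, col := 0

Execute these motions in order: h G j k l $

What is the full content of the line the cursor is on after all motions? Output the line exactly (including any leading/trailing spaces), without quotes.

Answer: gold wind

Derivation:
After 1 (h): row=0 col=0 char='t'
After 2 (G): row=5 col=0 char='w'
After 3 (j): row=5 col=0 char='w'
After 4 (k): row=4 col=0 char='g'
After 5 (l): row=4 col=1 char='o'
After 6 ($): row=4 col=8 char='d'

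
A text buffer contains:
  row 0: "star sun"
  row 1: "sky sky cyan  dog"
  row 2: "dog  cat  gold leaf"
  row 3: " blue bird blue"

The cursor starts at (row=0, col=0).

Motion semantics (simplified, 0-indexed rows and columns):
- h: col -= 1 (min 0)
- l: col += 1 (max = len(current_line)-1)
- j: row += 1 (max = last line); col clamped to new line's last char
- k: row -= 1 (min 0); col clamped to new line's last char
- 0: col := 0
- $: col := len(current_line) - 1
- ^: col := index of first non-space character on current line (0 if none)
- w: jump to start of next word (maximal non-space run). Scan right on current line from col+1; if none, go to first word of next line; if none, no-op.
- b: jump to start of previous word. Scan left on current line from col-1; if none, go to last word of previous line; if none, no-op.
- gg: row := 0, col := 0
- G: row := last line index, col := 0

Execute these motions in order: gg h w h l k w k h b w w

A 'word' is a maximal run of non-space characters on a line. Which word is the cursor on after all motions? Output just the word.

After 1 (gg): row=0 col=0 char='s'
After 2 (h): row=0 col=0 char='s'
After 3 (w): row=0 col=5 char='s'
After 4 (h): row=0 col=4 char='_'
After 5 (l): row=0 col=5 char='s'
After 6 (k): row=0 col=5 char='s'
After 7 (w): row=1 col=0 char='s'
After 8 (k): row=0 col=0 char='s'
After 9 (h): row=0 col=0 char='s'
After 10 (b): row=0 col=0 char='s'
After 11 (w): row=0 col=5 char='s'
After 12 (w): row=1 col=0 char='s'

Answer: sky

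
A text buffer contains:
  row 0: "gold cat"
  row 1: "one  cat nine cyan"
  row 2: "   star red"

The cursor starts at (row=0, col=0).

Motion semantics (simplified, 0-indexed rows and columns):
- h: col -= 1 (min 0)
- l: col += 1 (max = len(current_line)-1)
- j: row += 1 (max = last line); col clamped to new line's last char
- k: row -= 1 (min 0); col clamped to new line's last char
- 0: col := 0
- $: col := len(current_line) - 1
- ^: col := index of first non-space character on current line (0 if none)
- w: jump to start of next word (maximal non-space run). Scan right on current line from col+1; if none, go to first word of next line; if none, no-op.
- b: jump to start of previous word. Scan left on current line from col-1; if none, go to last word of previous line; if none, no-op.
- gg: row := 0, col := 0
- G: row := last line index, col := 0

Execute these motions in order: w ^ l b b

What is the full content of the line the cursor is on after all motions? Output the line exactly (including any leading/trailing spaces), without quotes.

Answer: gold cat

Derivation:
After 1 (w): row=0 col=5 char='c'
After 2 (^): row=0 col=0 char='g'
After 3 (l): row=0 col=1 char='o'
After 4 (b): row=0 col=0 char='g'
After 5 (b): row=0 col=0 char='g'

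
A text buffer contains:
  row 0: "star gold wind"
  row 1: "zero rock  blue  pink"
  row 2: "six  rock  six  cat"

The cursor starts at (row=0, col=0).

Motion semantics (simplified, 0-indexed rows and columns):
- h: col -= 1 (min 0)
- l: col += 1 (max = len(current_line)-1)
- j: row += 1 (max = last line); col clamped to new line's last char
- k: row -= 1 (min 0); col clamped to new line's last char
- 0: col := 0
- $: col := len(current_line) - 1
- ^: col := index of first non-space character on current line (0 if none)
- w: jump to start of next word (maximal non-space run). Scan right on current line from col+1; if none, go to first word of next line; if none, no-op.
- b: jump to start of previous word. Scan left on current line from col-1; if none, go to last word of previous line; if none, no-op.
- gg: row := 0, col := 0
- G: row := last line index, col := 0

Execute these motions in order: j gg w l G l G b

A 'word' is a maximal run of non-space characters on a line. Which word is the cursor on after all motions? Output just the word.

After 1 (j): row=1 col=0 char='z'
After 2 (gg): row=0 col=0 char='s'
After 3 (w): row=0 col=5 char='g'
After 4 (l): row=0 col=6 char='o'
After 5 (G): row=2 col=0 char='s'
After 6 (l): row=2 col=1 char='i'
After 7 (G): row=2 col=0 char='s'
After 8 (b): row=1 col=17 char='p'

Answer: pink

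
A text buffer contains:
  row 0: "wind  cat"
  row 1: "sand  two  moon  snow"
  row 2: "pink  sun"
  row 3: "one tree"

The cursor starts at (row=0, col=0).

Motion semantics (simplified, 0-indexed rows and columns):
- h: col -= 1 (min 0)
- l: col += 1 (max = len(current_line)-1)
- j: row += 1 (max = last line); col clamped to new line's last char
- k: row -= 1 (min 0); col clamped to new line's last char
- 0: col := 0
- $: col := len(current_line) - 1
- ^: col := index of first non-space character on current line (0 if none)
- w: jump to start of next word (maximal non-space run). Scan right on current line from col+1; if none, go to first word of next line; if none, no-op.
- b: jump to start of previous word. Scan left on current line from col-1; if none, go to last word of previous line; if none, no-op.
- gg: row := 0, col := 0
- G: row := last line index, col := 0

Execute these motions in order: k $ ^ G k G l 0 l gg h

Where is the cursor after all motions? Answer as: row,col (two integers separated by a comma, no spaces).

Answer: 0,0

Derivation:
After 1 (k): row=0 col=0 char='w'
After 2 ($): row=0 col=8 char='t'
After 3 (^): row=0 col=0 char='w'
After 4 (G): row=3 col=0 char='o'
After 5 (k): row=2 col=0 char='p'
After 6 (G): row=3 col=0 char='o'
After 7 (l): row=3 col=1 char='n'
After 8 (0): row=3 col=0 char='o'
After 9 (l): row=3 col=1 char='n'
After 10 (gg): row=0 col=0 char='w'
After 11 (h): row=0 col=0 char='w'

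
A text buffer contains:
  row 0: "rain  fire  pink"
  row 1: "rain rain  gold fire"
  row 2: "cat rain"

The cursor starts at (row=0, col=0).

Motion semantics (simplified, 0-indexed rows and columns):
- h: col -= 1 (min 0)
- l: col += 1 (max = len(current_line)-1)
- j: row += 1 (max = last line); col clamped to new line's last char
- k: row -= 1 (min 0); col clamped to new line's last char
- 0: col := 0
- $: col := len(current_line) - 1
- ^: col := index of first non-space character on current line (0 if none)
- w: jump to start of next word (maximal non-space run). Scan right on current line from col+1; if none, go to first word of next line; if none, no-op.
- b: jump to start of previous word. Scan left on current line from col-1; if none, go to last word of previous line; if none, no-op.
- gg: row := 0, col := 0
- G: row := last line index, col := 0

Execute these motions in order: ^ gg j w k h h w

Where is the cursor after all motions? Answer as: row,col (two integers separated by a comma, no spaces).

After 1 (^): row=0 col=0 char='r'
After 2 (gg): row=0 col=0 char='r'
After 3 (j): row=1 col=0 char='r'
After 4 (w): row=1 col=5 char='r'
After 5 (k): row=0 col=5 char='_'
After 6 (h): row=0 col=4 char='_'
After 7 (h): row=0 col=3 char='n'
After 8 (w): row=0 col=6 char='f'

Answer: 0,6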